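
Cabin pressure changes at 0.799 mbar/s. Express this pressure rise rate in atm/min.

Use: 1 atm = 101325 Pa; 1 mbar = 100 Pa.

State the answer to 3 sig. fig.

0.799 mbar/s × 100 Pa/mbar = 79.9 Pa/s
79.9 Pa/s ÷ 101325 Pa/atm × 60 s/min = 0.0473131 atm/min

0.0473 atm/min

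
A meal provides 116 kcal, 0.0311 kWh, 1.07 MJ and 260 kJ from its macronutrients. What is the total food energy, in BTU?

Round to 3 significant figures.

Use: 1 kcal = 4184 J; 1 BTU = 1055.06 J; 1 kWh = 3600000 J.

116 kcal × 4184 → 485344 J
0.0311 kWh × 3600000 → 111960 J
1.07 MJ × 1000000 → 1.07×10⁶ J
260 kJ × 1000 → 260000 J
Total: 485344 + 111960 + 1.07×10⁶ + 260000 = 1.9273×10⁶ J
In BTU: 1.9273×10⁶ / 1055.06 = 1826.72 BTU

1830 BTU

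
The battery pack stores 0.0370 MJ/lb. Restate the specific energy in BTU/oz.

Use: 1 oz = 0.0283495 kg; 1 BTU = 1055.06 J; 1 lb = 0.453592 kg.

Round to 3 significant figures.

2.19 BTU/oz

0.0370 MJ/lb × 1000000 J/MJ ÷ 0.453592 kg/lb = 81571.1 J/kg
81571.1 J/kg ÷ 1055.06 J/BTU × 0.0283495 kg/oz = 2.19182 BTU/oz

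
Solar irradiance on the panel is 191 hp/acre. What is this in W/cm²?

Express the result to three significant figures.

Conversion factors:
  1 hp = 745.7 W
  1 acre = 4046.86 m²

0.00352 W/cm²

191 hp/acre × 745.7 W/hp ÷ 4046.86 m²/acre = 35.1949 W/m²
35.1949 W/m² × 0.0001 m²/cm² = 0.00351949 W/cm²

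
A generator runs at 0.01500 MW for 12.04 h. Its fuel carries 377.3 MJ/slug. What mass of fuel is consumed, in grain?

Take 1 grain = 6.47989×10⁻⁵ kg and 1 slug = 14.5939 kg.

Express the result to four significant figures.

3.881×10⁵ grain

0.01500 MW → 15000 W
12.04 h → 43344 s
E = P × t = 15000 × 43344 = 6.5016×10⁸ J
377.3 MJ/slug → 2.58533×10⁷ J/kg
m = E / e_s = 6.5016×10⁸ / 2.58533×10⁷ = 25.148 kg
In grain: 25.148 / 6.47989×10⁻⁵ = 388093 grain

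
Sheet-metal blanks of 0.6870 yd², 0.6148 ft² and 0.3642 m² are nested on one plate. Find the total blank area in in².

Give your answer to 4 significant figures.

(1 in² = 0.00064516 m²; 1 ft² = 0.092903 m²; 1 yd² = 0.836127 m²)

0.6870 yd² × 0.836127 = 0.574419 m²
0.6148 ft² × 0.092903 = 0.0571168 m²
0.3642 m² (already m²)
Sum: 0.574419 + 0.0571168 + 0.3642 = 0.995736 m²
In in²: 0.995736 / 0.00064516 = 1543.39 in²

1543 in²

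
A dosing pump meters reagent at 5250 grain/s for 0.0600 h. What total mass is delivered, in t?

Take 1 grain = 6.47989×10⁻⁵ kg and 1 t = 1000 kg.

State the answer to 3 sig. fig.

5250 grain/s → 0.340194 kg/s
0.0600 h → 216 s
m = ṁ × t = 0.340194 × 216 = 73.4819 kg
In t: 73.4819 / 1000 = 0.0734819 t

0.0735 t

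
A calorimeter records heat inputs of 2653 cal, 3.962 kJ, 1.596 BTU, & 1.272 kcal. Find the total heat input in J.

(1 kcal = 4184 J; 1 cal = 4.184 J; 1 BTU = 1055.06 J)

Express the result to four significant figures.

2.207×10⁴ J

2653 cal × 4.184 = 11100.2 J
3.962 kJ × 1000 = 3962 J
1.596 BTU × 1055.06 = 1683.88 J
1.272 kcal × 4184 = 5322.05 J
Total: 11100.2 + 3962 + 1683.88 + 5322.05 = 22068.1 J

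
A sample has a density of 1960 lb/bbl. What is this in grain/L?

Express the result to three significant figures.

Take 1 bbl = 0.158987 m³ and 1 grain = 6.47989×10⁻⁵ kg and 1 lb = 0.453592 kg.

1960 lb/bbl × 0.453592 kg/lb ÷ 0.158987 m³/bbl = 5591.91 kg/m³
5591.91 kg/m³ ÷ 6.47989×10⁻⁵ kg/grain × 0.001 m³/L = 86296.4 grain/L

8.63×10⁴ grain/L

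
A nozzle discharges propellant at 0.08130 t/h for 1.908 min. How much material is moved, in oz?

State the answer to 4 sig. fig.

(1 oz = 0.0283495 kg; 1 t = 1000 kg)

0.08130 t/h → 0.0225833 kg/s
1.908 min → 114.48 s
m = ṁ × t = 0.0225833 × 114.48 = 2.58534 kg
In oz: 2.58534 / 0.0283495 = 91.1953 oz

91.20 oz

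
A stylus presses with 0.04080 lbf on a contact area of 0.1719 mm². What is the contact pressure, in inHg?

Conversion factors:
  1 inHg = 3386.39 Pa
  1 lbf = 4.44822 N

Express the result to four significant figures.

311.8 inHg

0.04080 lbf × 4.44822 = 0.181487 N
0.1719 mm² × 10⁻⁶ = 1.719×10⁻⁷ m²
P = F / A = 0.181487 N / 1.719×10⁻⁷ m² = 1.05577×10⁶ Pa
1.05577×10⁶ Pa ÷ (3386.39 Pa/inHg) = 311.769 inHg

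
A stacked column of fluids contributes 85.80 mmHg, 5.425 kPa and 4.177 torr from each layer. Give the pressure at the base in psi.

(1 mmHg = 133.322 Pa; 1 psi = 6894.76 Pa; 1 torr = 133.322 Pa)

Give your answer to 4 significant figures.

85.80 mmHg × 133.322 = 11439 Pa
5.425 kPa × 1000 = 5425 Pa
4.177 torr × 133.322 = 556.886 Pa
Combined: 11439 + 5425 + 556.886 = 17420.9 Pa
In psi: 17420.9 / 6894.76 = 2.52669 psi

2.527 psi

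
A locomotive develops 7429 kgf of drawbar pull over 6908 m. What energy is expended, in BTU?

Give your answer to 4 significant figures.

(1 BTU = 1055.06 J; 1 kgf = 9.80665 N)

4.770×10⁵ BTU

7429 kgf × 9.80665 → 72853.6 N
W = F × d = 72853.6 N × 6908 m = 5.03273×10⁸ J
5.03273×10⁸ J ÷ (1055.06 J/BTU) = 477009 BTU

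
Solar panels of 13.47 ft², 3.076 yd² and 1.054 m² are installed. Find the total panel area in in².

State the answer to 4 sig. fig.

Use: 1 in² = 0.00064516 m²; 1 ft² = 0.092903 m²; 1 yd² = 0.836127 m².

13.47 ft² × 0.092903 = 1.2514 m²
3.076 yd² × 0.836127 = 2.57193 m²
1.054 m² (already m²)
Total: 1.2514 + 2.57193 + 1.054 = 4.87733 m²
In in²: 4.87733 / 0.00064516 = 7559.88 in²

7560 in²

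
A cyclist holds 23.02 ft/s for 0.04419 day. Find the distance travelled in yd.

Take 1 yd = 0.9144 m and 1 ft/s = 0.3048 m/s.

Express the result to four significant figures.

2.930×10⁴ yd

23.02 ft/s × 0.3048 → 7.0165 m/s
0.04419 day × 86400 → 3818.02 s
d = v × t = 7.0165 m/s × 3818.02 s = 26789.1 m
26789.1 m ÷ (0.9144 m/yd) = 29296.9 yd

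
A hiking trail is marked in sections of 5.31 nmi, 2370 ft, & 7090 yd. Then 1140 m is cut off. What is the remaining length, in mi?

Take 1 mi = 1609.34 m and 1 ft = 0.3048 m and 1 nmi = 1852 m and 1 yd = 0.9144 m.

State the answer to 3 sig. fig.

9.88 mi

5.31 nmi × 1852 = 9834.12 m
2370 ft × 0.3048 = 722.376 m
7090 yd × 0.9144 = 6483.1 m
1140 m (already m)
Net: 9834.12 + 722.376 + 6483.1 − 1140 = 15899.6 m
In mi: 15899.6 / 1609.34 = 9.87958 mi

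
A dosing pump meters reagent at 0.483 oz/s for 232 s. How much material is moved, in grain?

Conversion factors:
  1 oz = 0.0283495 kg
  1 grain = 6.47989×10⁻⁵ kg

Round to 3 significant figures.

0.483 oz/s → 0.0136928 kg/s
m = ṁ × t = 0.0136928 × 232 = 3.17673 kg
In grain: 3.17673 / 6.47989×10⁻⁵ = 49024.4 grain

4.90×10⁴ grain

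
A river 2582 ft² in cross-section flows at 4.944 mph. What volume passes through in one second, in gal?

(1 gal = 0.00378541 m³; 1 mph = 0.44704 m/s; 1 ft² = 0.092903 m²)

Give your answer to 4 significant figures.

4.944 mph × 0.44704 = 2.21017 m/s
2582 ft² × 0.092903 = 239.876 m²
V = v × A × t = 2.21017 m/s × 239.876 m² × 1 s = 530.167 m³
530.167 m³ ÷ (0.00378541 m³/gal) = 140055 gal

1.401×10⁵ gal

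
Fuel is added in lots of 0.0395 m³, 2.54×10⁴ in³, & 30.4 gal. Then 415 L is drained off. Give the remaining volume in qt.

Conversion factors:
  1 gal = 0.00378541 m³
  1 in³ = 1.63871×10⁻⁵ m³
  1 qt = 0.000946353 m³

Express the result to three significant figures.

0.0395 m³ (already m³)
2.54×10⁴ in³ × 1.63871×10⁻⁵ → 0.416232 m³
30.4 gal × 0.00378541 → 0.115076 m³
415 L × 0.001 → 0.415 m³
Result: 0.0395 + 0.416232 + 0.115076 − 0.415 = 0.155808 m³
In qt: 0.155808 / 0.000946353 = 164.64 qt

165 qt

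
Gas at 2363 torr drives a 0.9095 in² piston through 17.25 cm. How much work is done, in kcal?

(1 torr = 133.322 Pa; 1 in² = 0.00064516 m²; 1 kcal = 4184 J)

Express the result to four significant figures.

0.007621 kcal

2363 torr → 315040 Pa
0.9095 in² → 5.86773×10⁻⁴ m²
F = P × A = 315040 × 5.86773×10⁻⁴ = 184.857 N
17.25 cm → 0.1725 m
W = F × d = 184.857 × 0.1725 = 31.8878 J
In kcal: 31.8878 / 4184 = 0.00762137 kcal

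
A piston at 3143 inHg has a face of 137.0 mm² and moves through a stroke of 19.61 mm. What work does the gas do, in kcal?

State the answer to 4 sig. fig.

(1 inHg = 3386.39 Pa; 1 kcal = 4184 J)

3143 inHg → 1.06434×10⁷ Pa
137.0 mm² → 1.37×10⁻⁴ m²
F = P × A = 1.06434×10⁷ × 1.37×10⁻⁴ = 1458.15 N
19.61 mm → 0.01961 m
W = F × d = 1458.15 × 0.01961 = 28.5943 J
In kcal: 28.5943 / 4184 = 0.0068342 kcal

0.006834 kcal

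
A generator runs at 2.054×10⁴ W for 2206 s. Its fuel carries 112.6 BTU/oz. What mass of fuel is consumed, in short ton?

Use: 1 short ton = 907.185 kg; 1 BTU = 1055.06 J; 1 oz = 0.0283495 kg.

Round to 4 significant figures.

0.01192 short ton

E = P × t = 20540 × 2206 = 4.53112×10⁷ J
112.6 BTU/oz → 4.19054×10⁶ J/kg
m = E / e_s = 4.53112×10⁷ / 4.19054×10⁶ = 10.8127 kg
In short ton: 10.8127 / 907.185 = 0.011919 short ton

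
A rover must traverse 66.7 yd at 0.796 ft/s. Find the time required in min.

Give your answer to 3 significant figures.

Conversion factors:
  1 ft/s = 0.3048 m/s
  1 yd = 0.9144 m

4.19 min

66.7 yd × 0.9144 → 60.9905 m
0.796 ft/s × 0.3048 → 0.242621 m/s
t = d / v = 60.9905 m / 0.242621 m/s = 251.382 s
251.382 s ÷ (60 s/min) = 4.1897 min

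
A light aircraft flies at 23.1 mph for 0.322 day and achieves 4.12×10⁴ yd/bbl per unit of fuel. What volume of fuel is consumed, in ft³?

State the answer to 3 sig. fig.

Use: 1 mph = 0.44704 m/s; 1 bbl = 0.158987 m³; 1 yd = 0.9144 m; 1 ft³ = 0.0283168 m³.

23.1 mph → 10.3266 m/s
0.322 day → 27820.8 s
d = v × t = 10.3266 × 27820.8 = 287294 m
4.12×10⁴ yd/bbl → 236958 m/m³
V = d / (distance per unit fuel) = 287294 / 236958 = 1.21243 m³
In ft³: 1.21243 / 0.0283168 = 42.8166 ft³

42.8 ft³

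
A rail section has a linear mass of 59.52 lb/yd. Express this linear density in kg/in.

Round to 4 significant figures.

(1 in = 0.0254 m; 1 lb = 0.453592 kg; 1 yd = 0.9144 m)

0.7499 kg/in

59.52 lb/yd × 0.453592 kg/lb ÷ 0.9144 m/yd = 29.5251 kg/m
29.5251 kg/m × 0.0254 m/in = 0.749938 kg/in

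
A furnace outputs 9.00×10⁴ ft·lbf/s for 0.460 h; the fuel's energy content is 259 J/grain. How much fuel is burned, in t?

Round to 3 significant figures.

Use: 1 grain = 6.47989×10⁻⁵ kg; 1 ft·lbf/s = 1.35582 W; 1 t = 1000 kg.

9.00×10⁴ ft·lbf/s → 122024 W
0.460 h → 1656 s
E = P × t = 122024 × 1656 = 2.02072×10⁸ J
259 J/grain → 3.99698×10⁶ J/kg
m = E / e_s = 2.02072×10⁸ / 3.99698×10⁶ = 50.5562 kg
In t: 50.5562 / 1000 = 0.0505562 t

0.0506 t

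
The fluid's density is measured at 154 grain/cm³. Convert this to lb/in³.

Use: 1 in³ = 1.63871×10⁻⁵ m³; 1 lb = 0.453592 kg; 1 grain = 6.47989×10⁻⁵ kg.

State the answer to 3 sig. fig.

154 grain/cm³ × 6.47989×10⁻⁵ kg/grain ÷ 10⁻⁶ m³/cm³ = 9979.03 kg/m³
9979.03 kg/m³ ÷ 0.453592 kg/lb × 1.63871×10⁻⁵ m³/in³ = 0.360516 lb/in³

0.361 lb/in³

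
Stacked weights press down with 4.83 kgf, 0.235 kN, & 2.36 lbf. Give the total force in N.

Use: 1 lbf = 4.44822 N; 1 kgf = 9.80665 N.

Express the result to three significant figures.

4.83 kgf × 9.80665 → 47.3661 N
0.235 kN × 1000 → 235 N
2.36 lbf × 4.44822 → 10.4978 N
Sum: 47.3661 + 235 + 10.4978 = 292.864 N

293 N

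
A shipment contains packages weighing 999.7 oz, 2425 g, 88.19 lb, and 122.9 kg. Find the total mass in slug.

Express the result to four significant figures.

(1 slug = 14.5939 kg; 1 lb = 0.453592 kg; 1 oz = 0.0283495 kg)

999.7 oz × 0.0283495 = 28.341 kg
2425 g × 0.001 = 2.425 kg
88.19 lb × 0.453592 = 40.0023 kg
122.9 kg (already kg)
Total: 28.341 + 2.425 + 40.0023 + 122.9 = 193.668 kg
In slug: 193.668 / 14.5939 = 13.2705 slug

13.27 slug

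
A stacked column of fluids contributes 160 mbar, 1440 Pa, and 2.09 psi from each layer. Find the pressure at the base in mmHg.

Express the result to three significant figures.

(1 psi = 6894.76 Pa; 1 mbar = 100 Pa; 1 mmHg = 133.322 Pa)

160 mbar × 100 → 16000 Pa
1440 Pa (already Pa)
2.09 psi × 6894.76 → 14410 Pa
Sum: 16000 + 1440 + 14410 = 31850 Pa
In mmHg: 31850 / 133.322 = 238.895 mmHg

239 mmHg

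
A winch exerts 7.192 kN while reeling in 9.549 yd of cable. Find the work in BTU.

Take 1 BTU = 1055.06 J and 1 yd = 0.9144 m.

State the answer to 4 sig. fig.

59.52 BTU

7.192 kN × 1000 = 7192 N
9.549 yd × 0.9144 = 8.73161 m
W = F × d = 7192 N × 8.73161 m = 62797.7 J
62797.7 J ÷ (1055.06 J/BTU) = 59.5205 BTU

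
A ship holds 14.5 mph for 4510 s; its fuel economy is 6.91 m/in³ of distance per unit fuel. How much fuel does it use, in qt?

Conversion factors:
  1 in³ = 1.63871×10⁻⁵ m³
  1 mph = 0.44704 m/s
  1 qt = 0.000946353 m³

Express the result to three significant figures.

14.5 mph → 6.48208 m/s
d = v × t = 6.48208 × 4510 = 29234.2 m
6.91 m/in³ → 421673 m/m³
V = d / (distance per unit fuel) = 29234.2 / 421673 = 0.0693291 m³
In qt: 0.0693291 / 0.000946353 = 73.2592 qt

73.3 qt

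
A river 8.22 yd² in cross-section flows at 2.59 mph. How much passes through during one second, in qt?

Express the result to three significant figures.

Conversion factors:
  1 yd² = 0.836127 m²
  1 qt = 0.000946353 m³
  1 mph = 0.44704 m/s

8410 qt

2.59 mph × 0.44704 = 1.15783 m/s
8.22 yd² × 0.836127 = 6.87296 m²
V = v × A × t = 1.15783 m/s × 6.87296 m² × 1 s = 7.95772 m³
7.95772 m³ ÷ (0.000946353 m³/qt) = 8408.83 qt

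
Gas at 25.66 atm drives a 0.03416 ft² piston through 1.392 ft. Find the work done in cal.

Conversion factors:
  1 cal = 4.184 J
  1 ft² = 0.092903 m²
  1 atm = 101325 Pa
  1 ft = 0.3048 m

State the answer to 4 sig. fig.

836.7 cal

25.66 atm → 2.6×10⁶ Pa
0.03416 ft² → 0.00317357 m²
F = P × A = 2.6×10⁶ × 0.00317357 = 8251.28 N
1.392 ft → 0.424282 m
W = F × d = 8251.28 × 0.424282 = 3500.87 J
In cal: 3500.87 / 4.184 = 836.728 cal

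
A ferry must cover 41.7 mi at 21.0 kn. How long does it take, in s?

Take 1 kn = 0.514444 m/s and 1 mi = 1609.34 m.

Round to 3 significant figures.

41.7 mi × 1609.34 → 67109.5 m
21.0 kn × 0.514444 → 10.8033 m/s
t = d / v = 67109.5 m / 10.8033 m/s = 6211.94 s

6210 s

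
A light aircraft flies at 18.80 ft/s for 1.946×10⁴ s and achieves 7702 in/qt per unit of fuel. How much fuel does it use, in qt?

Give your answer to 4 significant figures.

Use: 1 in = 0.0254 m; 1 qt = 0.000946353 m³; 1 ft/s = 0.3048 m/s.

570.0 qt

18.80 ft/s → 5.73024 m/s
d = v × t = 5.73024 × 19460 = 111510 m
7702 in/qt → 206721 m/m³
V = d / (distance per unit fuel) = 111510 / 206721 = 0.539423 m³
In qt: 0.539423 / 0.000946353 = 570.002 qt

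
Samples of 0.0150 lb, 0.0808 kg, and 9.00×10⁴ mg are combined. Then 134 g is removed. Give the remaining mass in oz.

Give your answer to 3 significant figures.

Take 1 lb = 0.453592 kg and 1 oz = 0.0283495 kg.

0.0150 lb × 0.453592 = 0.00680388 kg
0.0808 kg (already kg)
9.00×10⁴ mg × 10⁻⁶ = 0.09 kg
134 g × 0.001 = 0.134 kg
Net: 0.00680388 + 0.0808 + 0.09 − 0.134 = 0.0436039 kg
In oz: 0.0436039 / 0.0283495 = 1.53808 oz

1.54 oz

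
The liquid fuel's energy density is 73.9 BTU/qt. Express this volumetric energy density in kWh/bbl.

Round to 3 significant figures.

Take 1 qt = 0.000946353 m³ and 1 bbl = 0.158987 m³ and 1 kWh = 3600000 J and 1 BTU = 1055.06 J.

3.64 kWh/bbl

73.9 BTU/qt × 1055.06 J/BTU ÷ 0.000946353 m³/qt = 8.23888×10⁷ J/m³
8.23888×10⁷ J/m³ ÷ 3600000 J/kWh × 0.158987 m³/bbl = 3.63854 kWh/bbl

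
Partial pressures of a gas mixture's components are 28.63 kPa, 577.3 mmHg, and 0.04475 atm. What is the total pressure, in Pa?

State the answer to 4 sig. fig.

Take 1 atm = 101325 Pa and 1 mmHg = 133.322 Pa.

28.63 kPa × 1000 = 28630 Pa
577.3 mmHg × 133.322 = 76966.8 Pa
0.04475 atm × 101325 = 4534.29 Pa
Total: 28630 + 76966.8 + 4534.29 = 110131 Pa

1.101×10⁵ Pa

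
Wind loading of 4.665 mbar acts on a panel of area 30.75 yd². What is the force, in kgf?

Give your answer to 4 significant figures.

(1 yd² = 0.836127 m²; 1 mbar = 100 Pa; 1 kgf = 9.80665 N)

1223 kgf

4.665 mbar × 100 → 466.5 Pa
30.75 yd² × 0.836127 → 25.7109 m²
F = P × A = 466.5 Pa × 25.7109 m² = 11994.1 N
11994.1 N ÷ (9.80665 N/kgf) = 1223.06 kgf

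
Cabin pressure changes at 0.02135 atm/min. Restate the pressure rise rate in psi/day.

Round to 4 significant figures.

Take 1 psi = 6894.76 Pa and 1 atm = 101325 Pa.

0.02135 atm/min × 101325 Pa/atm ÷ 60 s/min = 36.0548 Pa/s
36.0548 Pa/s ÷ 6894.76 Pa/psi × 86400 s/day = 451.812 psi/day

451.8 psi/day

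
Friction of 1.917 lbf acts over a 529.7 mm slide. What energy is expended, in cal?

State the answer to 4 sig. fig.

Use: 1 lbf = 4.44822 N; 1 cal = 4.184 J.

1.917 lbf × 4.44822 → 8.52724 N
529.7 mm × 0.001 → 0.5297 m
W = F × d = 8.52724 N × 0.5297 m = 4.51688 J
4.51688 J ÷ (4.184 J/cal) = 1.07956 cal

1.080 cal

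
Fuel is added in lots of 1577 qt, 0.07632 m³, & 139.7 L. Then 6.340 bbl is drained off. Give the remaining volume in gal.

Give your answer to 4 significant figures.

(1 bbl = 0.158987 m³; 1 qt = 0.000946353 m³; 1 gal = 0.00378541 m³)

1577 qt × 0.000946353 = 1.4924 m³
0.07632 m³ (already m³)
139.7 L × 0.001 = 0.1397 m³
6.340 bbl × 0.158987 = 1.00798 m³
Result: 1.4924 + 0.07632 + 0.1397 − 1.00798 = 0.70044 m³
In gal: 0.70044 / 0.00378541 = 185.037 gal

185.0 gal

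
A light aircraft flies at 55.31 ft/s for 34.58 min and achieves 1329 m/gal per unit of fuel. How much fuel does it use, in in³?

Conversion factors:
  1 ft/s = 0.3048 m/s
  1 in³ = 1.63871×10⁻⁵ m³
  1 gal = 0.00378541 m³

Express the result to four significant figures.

55.31 ft/s → 16.8585 m/s
34.58 min → 2074.8 s
d = v × t = 16.8585 × 2074.8 = 34978 m
1329 m/gal → 351085 m/m³
V = d / (distance per unit fuel) = 34978 / 351085 = 0.0996283 m³
In in³: 0.0996283 / 1.63871×10⁻⁵ = 6079.68 in³

6080 in³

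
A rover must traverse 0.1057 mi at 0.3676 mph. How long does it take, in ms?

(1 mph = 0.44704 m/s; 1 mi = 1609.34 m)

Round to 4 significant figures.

1.035×10⁶ ms

0.1057 mi × 1609.34 → 170.107 m
0.3676 mph × 0.44704 → 0.164332 m/s
t = d / v = 170.107 m / 0.164332 m/s = 1035.14 s
1035.14 s ÷ (0.001 s/ms) = 1.03514×10⁶ ms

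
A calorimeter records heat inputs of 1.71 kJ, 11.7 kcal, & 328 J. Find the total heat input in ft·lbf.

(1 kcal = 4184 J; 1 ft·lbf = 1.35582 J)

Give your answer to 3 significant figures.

3.76×10⁴ ft·lbf

1.71 kJ × 1000 = 1710 J
11.7 kcal × 4184 = 48952.8 J
328 J (already J)
Sum: 1710 + 48952.8 + 328 = 50990.8 J
In ft·lbf: 50990.8 / 1.35582 = 37608.8 ft·lbf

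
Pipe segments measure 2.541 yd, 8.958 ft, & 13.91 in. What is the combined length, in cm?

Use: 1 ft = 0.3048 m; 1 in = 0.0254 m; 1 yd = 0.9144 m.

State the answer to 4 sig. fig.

2.541 yd × 0.9144 = 2.32349 m
8.958 ft × 0.3048 = 2.7304 m
13.91 in × 0.0254 = 0.353314 m
Sum: 2.32349 + 2.7304 + 0.353314 = 5.4072 m
In cm: 5.4072 / 0.01 = 540.72 cm

540.7 cm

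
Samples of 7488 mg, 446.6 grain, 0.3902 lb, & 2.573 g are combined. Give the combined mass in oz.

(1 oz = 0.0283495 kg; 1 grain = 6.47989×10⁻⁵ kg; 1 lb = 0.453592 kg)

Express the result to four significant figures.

7.619 oz

7488 mg × 10⁻⁶ = 0.007488 kg
446.6 grain × 6.47989×10⁻⁵ = 0.0289392 kg
0.3902 lb × 0.453592 = 0.176992 kg
2.573 g × 0.001 = 0.002573 kg
Sum: 0.007488 + 0.0289392 + 0.176992 + 0.002573 = 0.215992 kg
In oz: 0.215992 / 0.0283495 = 7.6189 oz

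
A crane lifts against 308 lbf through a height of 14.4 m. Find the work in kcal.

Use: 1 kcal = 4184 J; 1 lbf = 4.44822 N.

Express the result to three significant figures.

308 lbf × 4.44822 → 1370.05 N
W = F × d = 1370.05 N × 14.4 m = 19728.7 J
19728.7 J ÷ (4184 J/kcal) = 4.71527 kcal

4.72 kcal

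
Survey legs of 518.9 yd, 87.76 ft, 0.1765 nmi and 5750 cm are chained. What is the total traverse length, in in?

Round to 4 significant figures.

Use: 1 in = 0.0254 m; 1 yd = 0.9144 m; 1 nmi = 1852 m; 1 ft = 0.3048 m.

518.9 yd × 0.9144 = 474.482 m
87.76 ft × 0.3048 = 26.7492 m
0.1765 nmi × 1852 = 326.878 m
5750 cm × 0.01 = 57.5 m
Combined: 474.482 + 26.7492 + 326.878 + 57.5 = 885.609 m
In in: 885.609 / 0.0254 = 34866.5 in

3.487×10⁴ in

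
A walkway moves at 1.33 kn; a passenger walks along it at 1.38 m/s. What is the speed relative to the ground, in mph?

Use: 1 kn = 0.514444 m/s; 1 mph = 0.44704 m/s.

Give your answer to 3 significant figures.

1.33 kn × 0.514444 = 0.684211 m/s
1.38 m/s (already m/s)
Sum: 0.684211 + 1.38 = 2.06421 m/s
In mph: 2.06421 / 0.44704 = 4.61751 mph

4.62 mph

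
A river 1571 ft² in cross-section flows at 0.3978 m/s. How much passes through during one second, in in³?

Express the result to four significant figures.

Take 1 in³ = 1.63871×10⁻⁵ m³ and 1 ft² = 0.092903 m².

1571 ft² × 0.092903 → 145.951 m²
V = v × A × t = 0.3978 m/s × 145.951 m² × 1 s = 58.0593 m³
58.0593 m³ ÷ (1.63871×10⁻⁵ m³/in³) = 3.54299×10⁶ in³

3.543×10⁶ in³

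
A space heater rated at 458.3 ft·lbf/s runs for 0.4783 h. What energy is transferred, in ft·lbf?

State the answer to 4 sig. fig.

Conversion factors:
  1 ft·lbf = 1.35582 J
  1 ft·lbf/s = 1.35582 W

7.891×10⁵ ft·lbf

458.3 ft·lbf/s × 1.35582 → 621.372 W
0.4783 h × 3600 → 1721.88 s
E = P × t = 621.372 W × 1721.88 s = 1.06993×10⁶ J
1.06993×10⁶ J ÷ (1.35582 J/ft·lbf) = 789139 ft·lbf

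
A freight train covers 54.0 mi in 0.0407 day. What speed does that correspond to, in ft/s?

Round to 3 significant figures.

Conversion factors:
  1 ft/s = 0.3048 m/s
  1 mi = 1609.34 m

81.1 ft/s

54.0 mi × 1609.34 = 86904.4 m
0.0407 day × 86400 = 3516.48 s
v = d / t = 86904.4 m / 3516.48 s = 24.7135 m/s
24.7135 m/s ÷ (0.3048 m/s/ft/s) = 81.081 ft/s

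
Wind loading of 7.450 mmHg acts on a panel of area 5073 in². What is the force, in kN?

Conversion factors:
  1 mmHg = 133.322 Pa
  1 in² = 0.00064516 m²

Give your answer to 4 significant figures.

7.450 mmHg × 133.322 → 993.249 Pa
5073 in² × 0.00064516 → 3.2729 m²
F = P × A = 993.249 Pa × 3.2729 m² = 3250.8 N
3250.8 N ÷ (1000 N/kN) = 3.2508 kN

3.251 kN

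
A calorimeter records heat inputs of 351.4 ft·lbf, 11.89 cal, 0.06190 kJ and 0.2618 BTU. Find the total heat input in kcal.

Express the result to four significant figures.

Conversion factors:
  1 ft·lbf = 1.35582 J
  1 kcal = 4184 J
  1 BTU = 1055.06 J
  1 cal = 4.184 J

351.4 ft·lbf × 1.35582 = 476.435 J
11.89 cal × 4.184 = 49.7478 J
0.06190 kJ × 1000 = 61.9 J
0.2618 BTU × 1055.06 = 276.215 J
Total: 476.435 + 49.7478 + 61.9 + 276.215 = 864.298 J
In kcal: 864.298 / 4184 = 0.206572 kcal

0.2066 kcal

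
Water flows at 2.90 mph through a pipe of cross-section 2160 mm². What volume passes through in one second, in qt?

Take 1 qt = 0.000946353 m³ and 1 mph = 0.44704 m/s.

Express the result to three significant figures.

2.90 mph × 0.44704 → 1.29642 m/s
2160 mm² × 10⁻⁶ → 0.00216 m²
V = v × A × t = 1.29642 m/s × 0.00216 m² × 1 s = 0.00280027 m³
0.00280027 m³ ÷ (0.000946353 m³/qt) = 2.95901 qt

2.96 qt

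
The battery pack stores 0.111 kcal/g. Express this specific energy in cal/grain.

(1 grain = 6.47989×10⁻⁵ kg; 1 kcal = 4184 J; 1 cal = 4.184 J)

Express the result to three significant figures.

7.19 cal/grain

0.111 kcal/g × 4184 J/kcal ÷ 0.001 kg/g = 464424 J/kg
464424 J/kg ÷ 4.184 J/cal × 6.47989×10⁻⁵ kg/grain = 7.19268 cal/grain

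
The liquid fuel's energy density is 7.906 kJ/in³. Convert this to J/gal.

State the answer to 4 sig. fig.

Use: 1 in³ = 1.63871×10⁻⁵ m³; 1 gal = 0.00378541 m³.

7.906 kJ/in³ × 1000 J/kJ ÷ 1.63871×10⁻⁵ m³/in³ = 4.82453×10⁸ J/m³
4.82453×10⁸ J/m³ × 0.00378541 m³/gal = 1.82628×10⁶ J/gal

1.826×10⁶ J/gal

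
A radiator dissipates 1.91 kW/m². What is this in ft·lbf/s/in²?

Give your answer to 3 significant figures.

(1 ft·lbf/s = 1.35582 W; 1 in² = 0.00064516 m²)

0.909 ft·lbf/s/in²

1.91 kW/m² × 1000 W/kW = 1910 W/m²
1910 W/m² ÷ 1.35582 W/ft·lbf/s × 0.00064516 m²/in² = 0.908864 ft·lbf/s/in²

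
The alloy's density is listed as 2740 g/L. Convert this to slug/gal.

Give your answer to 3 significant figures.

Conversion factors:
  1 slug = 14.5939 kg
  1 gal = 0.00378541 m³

2740 g/L × 0.001 kg/g ÷ 0.001 m³/L = 2740 kg/m³
2740 kg/m³ ÷ 14.5939 kg/slug × 0.00378541 m³/gal = 0.71071 slug/gal

0.711 slug/gal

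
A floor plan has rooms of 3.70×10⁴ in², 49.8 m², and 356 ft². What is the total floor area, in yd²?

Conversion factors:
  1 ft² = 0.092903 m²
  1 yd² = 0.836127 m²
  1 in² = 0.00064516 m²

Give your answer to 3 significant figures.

128 yd²

3.70×10⁴ in² × 0.00064516 = 23.8709 m²
49.8 m² (already m²)
356 ft² × 0.092903 = 33.0735 m²
Combined: 23.8709 + 49.8 + 33.0735 = 106.744 m²
In yd²: 106.744 / 0.836127 = 127.665 yd²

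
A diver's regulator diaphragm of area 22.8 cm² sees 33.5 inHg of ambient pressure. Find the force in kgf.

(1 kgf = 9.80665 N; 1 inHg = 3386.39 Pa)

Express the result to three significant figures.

26.4 kgf

33.5 inHg × 3386.39 = 113444 Pa
22.8 cm² × 0.0001 = 0.00228 m²
F = P × A = 113444 Pa × 0.00228 m² = 258.652 N
258.652 N ÷ (9.80665 N/kgf) = 26.3752 kgf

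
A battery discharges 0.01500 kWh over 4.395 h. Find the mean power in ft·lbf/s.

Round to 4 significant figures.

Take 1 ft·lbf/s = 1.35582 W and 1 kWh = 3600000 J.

2.517 ft·lbf/s

0.01500 kWh × 3600000 → 54000 J
4.395 h × 3600 → 15822 s
P = E / t = 54000 J / 15822 s = 3.41297 W
3.41297 W ÷ (1.35582 W/ft·lbf/s) = 2.51727 ft·lbf/s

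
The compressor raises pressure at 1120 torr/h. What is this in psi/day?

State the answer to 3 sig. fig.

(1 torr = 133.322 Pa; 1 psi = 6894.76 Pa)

520 psi/day

1120 torr/h × 133.322 Pa/torr ÷ 3600 s/h = 41.478 Pa/s
41.478 Pa/s ÷ 6894.76 Pa/psi × 86400 s/day = 519.771 psi/day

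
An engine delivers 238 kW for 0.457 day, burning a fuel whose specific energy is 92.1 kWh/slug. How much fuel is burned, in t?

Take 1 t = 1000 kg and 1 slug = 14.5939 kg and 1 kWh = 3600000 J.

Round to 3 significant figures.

0.414 t

238 kW → 238000 W
0.457 day → 39484.8 s
E = P × t = 238000 × 39484.8 = 9.39738×10⁹ J
92.1 kWh/slug → 2.27191×10⁷ J/kg
m = E / e_s = 9.39738×10⁹ / 2.27191×10⁷ = 413.633 kg
In t: 413.633 / 1000 = 0.413633 t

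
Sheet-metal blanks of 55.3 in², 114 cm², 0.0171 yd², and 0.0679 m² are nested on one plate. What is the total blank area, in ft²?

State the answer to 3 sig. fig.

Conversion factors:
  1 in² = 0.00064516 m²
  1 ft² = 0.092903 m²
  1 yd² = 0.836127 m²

1.39 ft²

55.3 in² × 0.00064516 → 0.0356773 m²
114 cm² × 0.0001 → 0.0114 m²
0.0171 yd² × 0.836127 → 0.0142978 m²
0.0679 m² (already m²)
Sum: 0.0356773 + 0.0114 + 0.0142978 + 0.0679 = 0.129275 m²
In ft²: 0.129275 / 0.092903 = 1.39151 ft²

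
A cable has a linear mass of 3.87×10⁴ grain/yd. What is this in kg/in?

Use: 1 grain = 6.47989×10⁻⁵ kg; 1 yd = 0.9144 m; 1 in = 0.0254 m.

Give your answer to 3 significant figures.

3.87×10⁴ grain/yd × 6.47989×10⁻⁵ kg/grain ÷ 0.9144 m/yd = 2.74247 kg/m
2.74247 kg/m × 0.0254 m/in = 0.0696587 kg/in

0.0697 kg/in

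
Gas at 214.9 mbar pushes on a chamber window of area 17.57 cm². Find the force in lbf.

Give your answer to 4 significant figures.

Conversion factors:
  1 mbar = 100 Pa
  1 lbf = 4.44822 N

214.9 mbar × 100 → 21490 Pa
17.57 cm² × 0.0001 → 0.001757 m²
F = P × A = 21490 Pa × 0.001757 m² = 37.7579 N
37.7579 N ÷ (4.44822 N/lbf) = 8.48832 lbf

8.488 lbf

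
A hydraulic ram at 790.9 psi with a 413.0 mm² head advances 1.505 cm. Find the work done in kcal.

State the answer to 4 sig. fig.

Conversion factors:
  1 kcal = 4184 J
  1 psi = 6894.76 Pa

0.008101 kcal

790.9 psi → 5.45307×10⁶ Pa
413.0 mm² → 4.13×10⁻⁴ m²
F = P × A = 5.45307×10⁶ × 4.13×10⁻⁴ = 2252.12 N
1.505 cm → 0.01505 m
W = F × d = 2252.12 × 0.01505 = 33.8944 J
In kcal: 33.8944 / 4184 = 0.00810096 kcal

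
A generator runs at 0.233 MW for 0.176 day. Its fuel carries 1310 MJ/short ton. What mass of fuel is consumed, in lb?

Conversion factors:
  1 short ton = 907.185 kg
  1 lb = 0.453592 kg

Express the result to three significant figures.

0.233 MW → 233000 W
0.176 day → 15206.4 s
E = P × t = 233000 × 15206.4 = 3.54309×10⁹ J
1310 MJ/short ton → 1.44403×10⁶ J/kg
m = E / e_s = 3.54309×10⁹ / 1.44403×10⁶ = 2453.61 kg
In lb: 2453.61 / 0.453592 = 5409.29 lb

5410 lb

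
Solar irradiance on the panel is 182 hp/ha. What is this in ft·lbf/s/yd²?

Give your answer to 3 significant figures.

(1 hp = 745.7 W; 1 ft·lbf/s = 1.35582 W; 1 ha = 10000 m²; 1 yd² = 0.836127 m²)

182 hp/ha × 745.7 W/hp ÷ 10000 m²/ha = 13.5717 W/m²
13.5717 W/m² ÷ 1.35582 W/ft·lbf/s × 0.836127 m²/yd² = 8.3696 ft·lbf/s/yd²

8.37 ft·lbf/s/yd²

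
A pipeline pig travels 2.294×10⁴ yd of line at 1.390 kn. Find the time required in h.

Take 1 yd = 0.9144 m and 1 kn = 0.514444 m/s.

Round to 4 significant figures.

8.148 h

2.294×10⁴ yd × 0.9144 = 20976.3 m
1.390 kn × 0.514444 = 0.715077 m/s
t = d / v = 20976.3 m / 0.715077 m/s = 29334.3 s
29334.3 s ÷ (3600 s/h) = 8.14842 h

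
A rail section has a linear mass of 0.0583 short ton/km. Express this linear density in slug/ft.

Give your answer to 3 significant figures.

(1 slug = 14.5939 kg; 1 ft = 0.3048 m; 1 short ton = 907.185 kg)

0.0583 short ton/km × 907.185 kg/short ton ÷ 1000 m/km = 0.0528889 kg/m
0.0528889 kg/m ÷ 14.5939 kg/slug × 0.3048 m/ft = 0.00110461 slug/ft

0.00110 slug/ft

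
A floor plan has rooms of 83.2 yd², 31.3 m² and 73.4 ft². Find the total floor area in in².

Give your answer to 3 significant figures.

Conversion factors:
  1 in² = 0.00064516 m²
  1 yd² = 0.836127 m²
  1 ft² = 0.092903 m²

1.67×10⁵ in²

83.2 yd² × 0.836127 = 69.5658 m²
31.3 m² (already m²)
73.4 ft² × 0.092903 = 6.81908 m²
Total: 69.5658 + 31.3 + 6.81908 = 107.685 m²
In in²: 107.685 / 0.00064516 = 166912 in²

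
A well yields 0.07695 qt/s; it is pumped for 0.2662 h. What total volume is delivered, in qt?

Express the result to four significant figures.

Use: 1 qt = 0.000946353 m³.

73.74 qt

0.07695 qt/s → 7.28219×10⁻⁵ m³/s
0.2662 h → 958.32 s
V = Q × t = 7.28219×10⁻⁵ × 958.32 = 0.0697867 m³
In qt: 0.0697867 / 0.000946353 = 73.7428 qt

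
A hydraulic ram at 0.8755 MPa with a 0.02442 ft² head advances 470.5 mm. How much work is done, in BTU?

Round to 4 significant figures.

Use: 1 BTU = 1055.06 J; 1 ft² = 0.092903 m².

0.8755 MPa → 875500 Pa
0.02442 ft² → 0.00226869 m²
F = P × A = 875500 × 0.00226869 = 1986.24 N
470.5 mm → 0.4705 m
W = F × d = 1986.24 × 0.4705 = 934.526 J
In BTU: 934.526 / 1055.06 = 0.885756 BTU

0.8858 BTU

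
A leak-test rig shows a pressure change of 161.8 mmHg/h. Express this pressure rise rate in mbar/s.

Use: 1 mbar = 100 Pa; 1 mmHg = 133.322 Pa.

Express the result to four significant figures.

161.8 mmHg/h × 133.322 Pa/mmHg ÷ 3600 s/h = 5.99208 Pa/s
5.99208 Pa/s ÷ 100 Pa/mbar = 0.0599208 mbar/s

0.05992 mbar/s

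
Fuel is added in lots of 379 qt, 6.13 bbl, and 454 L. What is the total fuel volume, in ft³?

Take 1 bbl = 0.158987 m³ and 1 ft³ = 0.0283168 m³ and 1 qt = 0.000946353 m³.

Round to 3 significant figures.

63.1 ft³

379 qt × 0.000946353 = 0.358668 m³
6.13 bbl × 0.158987 = 0.97459 m³
454 L × 0.001 = 0.454 m³
Total: 0.358668 + 0.97459 + 0.454 = 1.78726 m³
In ft³: 1.78726 / 0.0283168 = 63.1166 ft³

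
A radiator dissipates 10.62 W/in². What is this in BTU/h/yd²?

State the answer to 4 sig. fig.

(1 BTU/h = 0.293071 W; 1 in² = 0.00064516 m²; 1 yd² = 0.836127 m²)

10.62 W/in² ÷ 0.00064516 m²/in² = 16461 W/m²
16461 W/m² ÷ 0.293071 W/BTU/h × 0.836127 m²/yd² = 46963 BTU/h/yd²

4.696×10⁴ BTU/h/yd²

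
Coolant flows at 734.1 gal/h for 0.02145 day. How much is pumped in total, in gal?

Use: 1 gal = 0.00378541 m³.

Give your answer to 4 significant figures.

734.1 gal/h → 7.71908×10⁻⁴ m³/s
0.02145 day → 1853.28 s
V = Q × t = 7.71908×10⁻⁴ × 1853.28 = 1.43056 m³
In gal: 1.43056 / 0.00378541 = 377.914 gal

377.9 gal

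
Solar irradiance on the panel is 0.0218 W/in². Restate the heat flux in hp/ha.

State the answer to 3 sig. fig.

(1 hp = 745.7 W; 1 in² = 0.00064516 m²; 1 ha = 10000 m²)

453 hp/ha

0.0218 W/in² ÷ 0.00064516 m²/in² = 33.7901 W/m²
33.7901 W/m² ÷ 745.7 W/hp × 10000 m²/ha = 453.133 hp/ha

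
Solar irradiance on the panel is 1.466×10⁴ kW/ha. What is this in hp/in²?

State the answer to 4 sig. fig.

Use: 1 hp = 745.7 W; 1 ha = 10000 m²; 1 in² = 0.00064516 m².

0.001268 hp/in²

1.466×10⁴ kW/ha × 1000 W/kW ÷ 10000 m²/ha = 1466 W/m²
1466 W/m² ÷ 745.7 W/hp × 0.00064516 m²/in² = 0.00126834 hp/in²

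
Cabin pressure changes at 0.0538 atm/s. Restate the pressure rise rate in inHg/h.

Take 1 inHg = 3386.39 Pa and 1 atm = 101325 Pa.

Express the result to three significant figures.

5800 inHg/h

0.0538 atm/s × 101325 Pa/atm = 5451.28 Pa/s
5451.28 Pa/s ÷ 3386.39 Pa/inHg × 3600 s/h = 5795.14 inHg/h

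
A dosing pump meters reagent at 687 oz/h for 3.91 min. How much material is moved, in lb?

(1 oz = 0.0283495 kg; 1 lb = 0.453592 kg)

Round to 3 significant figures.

687 oz/h → 0.00541003 kg/s
3.91 min → 234.6 s
m = ṁ × t = 0.00541003 × 234.6 = 1.26919 kg
In lb: 1.26919 / 0.453592 = 2.79809 lb

2.80 lb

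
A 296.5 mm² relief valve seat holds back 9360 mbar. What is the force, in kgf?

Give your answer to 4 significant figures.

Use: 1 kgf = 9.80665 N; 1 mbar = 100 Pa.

28.30 kgf

9360 mbar × 100 = 936000 Pa
296.5 mm² × 10⁻⁶ = 2.965×10⁻⁴ m²
F = P × A = 936000 Pa × 2.965×10⁻⁴ m² = 277.524 N
277.524 N ÷ (9.80665 N/kgf) = 28.2996 kgf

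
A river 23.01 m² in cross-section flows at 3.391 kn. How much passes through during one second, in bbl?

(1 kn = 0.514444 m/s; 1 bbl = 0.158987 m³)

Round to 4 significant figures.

252.5 bbl

3.391 kn × 0.514444 = 1.74448 m/s
V = v × A × t = 1.74448 m/s × 23.01 m² × 1 s = 40.1405 m³
40.1405 m³ ÷ (0.158987 m³/bbl) = 252.477 bbl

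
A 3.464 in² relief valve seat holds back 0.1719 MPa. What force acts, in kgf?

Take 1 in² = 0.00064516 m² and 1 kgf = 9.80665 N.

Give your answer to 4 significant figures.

0.1719 MPa × 1000000 → 171900 Pa
3.464 in² × 0.00064516 → 0.00223483 m²
F = P × A = 171900 Pa × 0.00223483 m² = 384.167 N
384.167 N ÷ (9.80665 N/kgf) = 39.1741 kgf

39.17 kgf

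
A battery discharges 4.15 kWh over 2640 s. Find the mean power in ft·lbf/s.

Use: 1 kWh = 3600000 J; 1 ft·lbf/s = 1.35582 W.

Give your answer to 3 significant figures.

4.15 kWh × 3600000 = 1.494×10⁷ J
P = E / t = 1.494×10⁷ J / 2640 s = 5659.09 W
5659.09 W ÷ (1.35582 W/ft·lbf/s) = 4173.92 ft·lbf/s

4170 ft·lbf/s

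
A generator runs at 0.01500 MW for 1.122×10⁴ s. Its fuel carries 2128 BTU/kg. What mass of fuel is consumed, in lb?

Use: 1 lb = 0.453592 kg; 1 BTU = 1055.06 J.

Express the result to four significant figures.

165.3 lb

0.01500 MW → 15000 W
E = P × t = 15000 × 11220 = 1.683×10⁸ J
2128 BTU/kg → 2.24517×10⁶ J/kg
m = E / e_s = 1.683×10⁸ / 2.24517×10⁶ = 74.9609 kg
In lb: 74.9609 / 0.453592 = 165.261 lb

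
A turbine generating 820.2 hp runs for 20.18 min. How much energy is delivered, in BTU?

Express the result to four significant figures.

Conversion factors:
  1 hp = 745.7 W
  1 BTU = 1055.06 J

820.2 hp × 745.7 → 611623 W
20.18 min × 60 → 1210.8 s
E = P × t = 611623 W × 1210.8 s = 7.40553×10⁸ J
7.40553×10⁸ J ÷ (1055.06 J/BTU) = 701906 BTU

7.019×10⁵ BTU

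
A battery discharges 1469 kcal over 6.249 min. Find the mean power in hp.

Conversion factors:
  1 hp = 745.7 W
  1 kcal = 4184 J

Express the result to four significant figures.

21.98 hp

1469 kcal × 4184 → 6.1463×10⁶ J
6.249 min × 60 → 374.94 s
P = E / t = 6.1463×10⁶ J / 374.94 s = 16392.8 W
16392.8 W ÷ (745.7 W/hp) = 21.9831 hp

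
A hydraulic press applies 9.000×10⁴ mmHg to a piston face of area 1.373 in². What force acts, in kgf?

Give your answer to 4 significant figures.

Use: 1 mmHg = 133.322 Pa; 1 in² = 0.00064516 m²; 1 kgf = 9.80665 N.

9.000×10⁴ mmHg × 133.322 → 1.1999×10⁷ Pa
1.373 in² × 0.00064516 → 8.85805×10⁻⁴ m²
F = P × A = 1.1999×10⁷ Pa × 8.85805×10⁻⁴ m² = 10628.8 N
10628.8 N ÷ (9.80665 N/kgf) = 1083.84 kgf

1084 kgf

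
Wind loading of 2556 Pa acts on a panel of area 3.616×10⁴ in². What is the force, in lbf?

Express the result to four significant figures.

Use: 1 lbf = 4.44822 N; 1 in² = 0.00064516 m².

1.341×10⁴ lbf

3.616×10⁴ in² × 0.00064516 → 23.329 m²
F = P × A = 2556 Pa × 23.329 m² = 59628.9 N
59628.9 N ÷ (4.44822 N/lbf) = 13405.1 lbf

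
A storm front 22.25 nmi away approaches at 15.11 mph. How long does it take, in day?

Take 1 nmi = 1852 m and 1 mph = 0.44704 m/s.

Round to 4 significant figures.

0.07061 day

22.25 nmi × 1852 = 41207 m
15.11 mph × 0.44704 = 6.75477 m/s
t = d / v = 41207 m / 6.75477 m/s = 6100.43 s
6100.43 s ÷ (86400 s/day) = 0.0706068 day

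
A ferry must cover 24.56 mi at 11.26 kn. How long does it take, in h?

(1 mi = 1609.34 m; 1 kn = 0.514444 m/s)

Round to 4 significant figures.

1.895 h

24.56 mi × 1609.34 → 39525.4 m
11.26 kn × 0.514444 → 5.79264 m/s
t = d / v = 39525.4 m / 5.79264 m/s = 6823.38 s
6823.38 s ÷ (3600 s/h) = 1.89538 h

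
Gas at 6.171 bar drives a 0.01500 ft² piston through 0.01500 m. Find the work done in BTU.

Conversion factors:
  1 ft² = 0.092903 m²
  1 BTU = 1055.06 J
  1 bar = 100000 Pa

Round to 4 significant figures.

6.171 bar → 617100 Pa
0.01500 ft² → 0.00139354 m²
F = P × A = 617100 × 0.00139354 = 859.954 N
W = F × d = 859.954 × 0.015 = 12.8993 J
In BTU: 12.8993 / 1055.06 = 0.0122261 BTU

0.01223 BTU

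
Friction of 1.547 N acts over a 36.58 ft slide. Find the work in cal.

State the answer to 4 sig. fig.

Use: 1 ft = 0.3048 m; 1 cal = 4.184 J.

36.58 ft × 0.3048 → 11.1496 m
W = F × d = 1.547 N × 11.1496 m = 17.2484 J
17.2484 J ÷ (4.184 J/cal) = 4.12247 cal

4.122 cal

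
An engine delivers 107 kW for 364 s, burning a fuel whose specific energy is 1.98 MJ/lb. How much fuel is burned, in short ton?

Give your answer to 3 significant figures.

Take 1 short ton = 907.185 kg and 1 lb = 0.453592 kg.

107 kW → 107000 W
E = P × t = 107000 × 364 = 3.8948×10⁷ J
1.98 MJ/lb → 4.36516×10⁶ J/kg
m = E / e_s = 3.8948×10⁷ / 4.36516×10⁶ = 8.92247 kg
In short ton: 8.92247 / 907.185 = 0.00983534 short ton

0.00984 short ton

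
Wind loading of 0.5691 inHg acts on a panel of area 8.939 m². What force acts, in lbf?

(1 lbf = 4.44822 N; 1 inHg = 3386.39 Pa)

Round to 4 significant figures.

3873 lbf

0.5691 inHg × 3386.39 → 1927.19 Pa
F = P × A = 1927.19 Pa × 8.939 m² = 17227.2 N
17227.2 N ÷ (4.44822 N/lbf) = 3872.83 lbf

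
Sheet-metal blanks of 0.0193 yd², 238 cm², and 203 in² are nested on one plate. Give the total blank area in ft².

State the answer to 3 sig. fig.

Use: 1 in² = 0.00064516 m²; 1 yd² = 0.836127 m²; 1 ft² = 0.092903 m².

1.84 ft²

0.0193 yd² × 0.836127 = 0.0161373 m²
238 cm² × 0.0001 = 0.0238 m²
203 in² × 0.00064516 = 0.130967 m²
Sum: 0.0161373 + 0.0238 + 0.130967 = 0.170904 m²
In ft²: 0.170904 / 0.092903 = 1.8396 ft²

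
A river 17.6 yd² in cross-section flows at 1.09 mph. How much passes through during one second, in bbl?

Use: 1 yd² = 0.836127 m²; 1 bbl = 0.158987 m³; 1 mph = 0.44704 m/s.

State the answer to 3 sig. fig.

1.09 mph × 0.44704 = 0.487274 m/s
17.6 yd² × 0.836127 = 14.7158 m²
V = v × A × t = 0.487274 m/s × 14.7158 m² × 1 s = 7.17063 m³
7.17063 m³ ÷ (0.158987 m³/bbl) = 45.102 bbl

45.1 bbl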